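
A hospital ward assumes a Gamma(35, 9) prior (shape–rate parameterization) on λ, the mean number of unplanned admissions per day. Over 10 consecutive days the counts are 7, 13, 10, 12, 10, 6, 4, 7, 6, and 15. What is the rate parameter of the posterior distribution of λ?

Total count: 7 + 13 + 10 + 12 + 10 + 6 + 4 + 7 + 6 + 15 = 90.
Total exposure: 10 days.
Conjugate update: add total count to the shape and total exposure to the rate, giving Gamma(125, 19).

19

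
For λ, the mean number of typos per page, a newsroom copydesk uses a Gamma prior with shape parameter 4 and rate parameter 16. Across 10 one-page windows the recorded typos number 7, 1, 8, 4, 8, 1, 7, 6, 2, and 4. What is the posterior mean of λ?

2

Total count: 7 + 1 + 8 + 4 + 8 + 1 + 7 + 6 + 2 + 4 = 48.
Total exposure: 10 pages.
Gamma(α, β) with Poisson data over total exposure Σt gives posterior Gamma(α+Σx, β+Σt) = Gamma(52, 26).
Posterior mean = α'/β' = 52/26 = 2.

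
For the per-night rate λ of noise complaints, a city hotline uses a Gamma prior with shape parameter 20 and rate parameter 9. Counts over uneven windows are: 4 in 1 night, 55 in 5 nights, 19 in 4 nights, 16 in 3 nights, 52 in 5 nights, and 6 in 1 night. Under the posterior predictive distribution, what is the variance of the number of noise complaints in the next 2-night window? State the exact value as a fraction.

Total count: 4 + 55 + 19 + 16 + 52 + 6 = 152.
Total exposure: 1 + 5 + 4 + 3 + 5 + 1 = 19 nights.
By Gamma–Poisson conjugacy, the posterior is Gamma(α + Σx, β + Σt) = Gamma(20 + 152, 9 + 19) = Gamma(172, 28).
The posterior predictive for a window of length T is Negative Binomial with variance T·α'·(β'+T)/β'² = 2·172·30/784 = 645/49.

645/49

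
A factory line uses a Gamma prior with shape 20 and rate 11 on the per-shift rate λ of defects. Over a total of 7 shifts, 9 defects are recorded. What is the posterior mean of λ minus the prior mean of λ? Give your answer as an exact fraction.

-41/198

Total count 9 over total exposure 7 shifts.
Conjugate update: add total count to the shape and total exposure to the rate, giving Gamma(29, 18).
Posterior mean = 29/18 = 29/18; prior mean = 20/11 = 20/11. Difference = 29/18 − 20/11 = -41/198.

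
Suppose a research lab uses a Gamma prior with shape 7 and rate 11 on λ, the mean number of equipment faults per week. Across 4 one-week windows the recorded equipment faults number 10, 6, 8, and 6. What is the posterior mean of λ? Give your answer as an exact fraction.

Total count: 10 + 6 + 8 + 6 = 30.
Total exposure: 4 weeks.
Posterior: α' = 7 + 30 = 37, β' = 11 + 4 = 15.
Posterior mean = α'/β' = 37/15.

37/15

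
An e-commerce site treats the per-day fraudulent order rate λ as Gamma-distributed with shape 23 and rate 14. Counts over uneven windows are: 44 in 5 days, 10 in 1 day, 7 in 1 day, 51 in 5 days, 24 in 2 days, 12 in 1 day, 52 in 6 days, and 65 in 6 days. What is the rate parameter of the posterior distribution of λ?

Total count: 44 + 10 + 7 + 51 + 24 + 12 + 52 + 65 = 265.
Total exposure: 5 + 1 + 1 + 5 + 2 + 1 + 6 + 6 = 27 days.
Posterior: α' = 23 + 265 = 288, β' = 14 + 27 = 41.

41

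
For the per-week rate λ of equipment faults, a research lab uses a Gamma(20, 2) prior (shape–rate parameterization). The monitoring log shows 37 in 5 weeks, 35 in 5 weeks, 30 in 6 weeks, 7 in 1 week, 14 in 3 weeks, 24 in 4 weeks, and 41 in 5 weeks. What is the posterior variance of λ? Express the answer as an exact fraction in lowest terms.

Total count: 37 + 35 + 30 + 7 + 14 + 24 + 41 = 188.
Total exposure: 5 + 5 + 6 + 1 + 3 + 4 + 5 = 29 weeks.
The Gamma prior is conjugate for the Poisson rate, so λ | data ~ Gamma(20+188, 2+29) = Gamma(208, 31).
Posterior variance = α'/β'² = 208/961.

208/961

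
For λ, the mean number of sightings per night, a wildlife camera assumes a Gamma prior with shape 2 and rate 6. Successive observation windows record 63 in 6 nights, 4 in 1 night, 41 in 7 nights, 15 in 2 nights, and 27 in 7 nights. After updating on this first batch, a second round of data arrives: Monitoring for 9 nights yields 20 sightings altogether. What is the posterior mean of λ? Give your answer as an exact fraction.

Total count: 63 + 4 + 41 + 15 + 27 = 150.
Total exposure: 6 + 1 + 7 + 2 + 7 = 23 nights.
After the first batch: Gamma(2 + 150, 6 + 23) = Gamma(152, 29).
Total count 20 over total exposure 9 nights.
After the second batch: Gamma(152 + 20, 29 + 9) = Gamma(172, 38).
Posterior mean = α'/β' = 172/38 = 86/19.

86/19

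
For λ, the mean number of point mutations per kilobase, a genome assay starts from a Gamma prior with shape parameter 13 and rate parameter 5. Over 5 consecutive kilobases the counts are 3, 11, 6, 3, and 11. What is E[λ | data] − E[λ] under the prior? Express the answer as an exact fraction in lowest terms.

Total count: 3 + 11 + 6 + 3 + 11 = 34.
Total exposure: 5 kilobases.
Posterior: α' = 13 + 34 = 47, β' = 5 + 5 = 10.
Posterior mean = 47/10 = 47/10; prior mean = 13/5 = 13/5. Difference = 47/10 − 13/5 = 21/10.

21/10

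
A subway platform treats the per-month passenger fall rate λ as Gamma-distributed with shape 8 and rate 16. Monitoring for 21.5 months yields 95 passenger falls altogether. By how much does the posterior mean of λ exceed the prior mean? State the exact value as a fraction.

337/150

Total count 95 over total exposure 21.5 months.
Gamma(α, β) with Poisson data over total exposure Σt gives posterior Gamma(α+Σx, β+Σt) = Gamma(103, 75/2).
Posterior mean = 103/(75/2) = 206/75; prior mean = 8/16 = 1/2. Difference = 206/75 − 1/2 = 337/150.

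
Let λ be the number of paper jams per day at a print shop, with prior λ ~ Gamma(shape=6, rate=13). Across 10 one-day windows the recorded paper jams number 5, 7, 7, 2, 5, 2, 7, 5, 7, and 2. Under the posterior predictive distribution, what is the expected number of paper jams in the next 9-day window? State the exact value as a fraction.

495/23

Total count: 5 + 7 + 7 + 2 + 5 + 2 + 7 + 5 + 7 + 2 = 49.
Total exposure: 10 days.
By Gamma–Poisson conjugacy, the posterior is Gamma(α + Σx, β + Σt) = Gamma(6 + 49, 13 + 10) = Gamma(55, 23).
Predictive mean over a 9-day window = T·E[λ|data] = 9·55/23 = 495/23.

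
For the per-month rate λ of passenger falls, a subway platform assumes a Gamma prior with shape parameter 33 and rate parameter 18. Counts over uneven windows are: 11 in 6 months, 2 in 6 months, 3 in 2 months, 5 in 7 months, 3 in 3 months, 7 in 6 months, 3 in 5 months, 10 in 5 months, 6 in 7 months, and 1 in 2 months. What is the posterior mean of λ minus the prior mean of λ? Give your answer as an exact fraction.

Total count: 11 + 2 + 3 + 5 + 3 + 7 + 3 + 10 + 6 + 1 = 51.
Total exposure: 6 + 6 + 2 + 7 + 3 + 6 + 5 + 5 + 7 + 2 = 49 months.
The Gamma prior is conjugate for the Poisson rate, so λ | data ~ Gamma(33+51, 18+49) = Gamma(84, 67).
Posterior mean = 84/67 = 84/67; prior mean = 33/18 = 11/6. Difference = 84/67 − 11/6 = -233/402.

-233/402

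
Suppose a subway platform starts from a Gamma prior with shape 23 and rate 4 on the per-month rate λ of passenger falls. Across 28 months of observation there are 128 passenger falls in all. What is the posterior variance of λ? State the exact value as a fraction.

Total count 128 over total exposure 28 months.
Conjugate update: add total count to the shape and total exposure to the rate, giving Gamma(151, 32).
Posterior variance = α'/β'² = 151/1024.

151/1024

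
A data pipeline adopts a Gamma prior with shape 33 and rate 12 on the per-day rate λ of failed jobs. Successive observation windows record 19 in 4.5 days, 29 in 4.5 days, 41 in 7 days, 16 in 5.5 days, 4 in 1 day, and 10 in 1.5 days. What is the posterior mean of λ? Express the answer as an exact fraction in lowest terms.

38/9

Total count: 19 + 29 + 41 + 16 + 4 + 10 = 119.
Total exposure: 4.5 + 4.5 + 7 + 5.5 + 1 + 1.5 = 24 days.
By Gamma–Poisson conjugacy, the posterior is Gamma(α + Σx, β + Σt) = Gamma(33 + 119, 12 + 24) = Gamma(152, 36).
Posterior mean = α'/β' = 152/36 = 38/9.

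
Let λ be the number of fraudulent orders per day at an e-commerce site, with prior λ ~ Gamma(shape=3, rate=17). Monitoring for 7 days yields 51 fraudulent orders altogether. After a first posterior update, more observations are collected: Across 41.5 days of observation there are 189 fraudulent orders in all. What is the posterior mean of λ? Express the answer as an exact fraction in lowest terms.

486/131

Total count 51 over total exposure 7 days.
After the first batch: Gamma(3 + 51, 17 + 7) = Gamma(54, 24).
Total count 189 over total exposure 41.5 days.
After the second batch: Gamma(54 + 189, 24 + 41.5) = Gamma(243, 131/2).
Posterior mean = α'/β' = 243/(131/2) = 486/131.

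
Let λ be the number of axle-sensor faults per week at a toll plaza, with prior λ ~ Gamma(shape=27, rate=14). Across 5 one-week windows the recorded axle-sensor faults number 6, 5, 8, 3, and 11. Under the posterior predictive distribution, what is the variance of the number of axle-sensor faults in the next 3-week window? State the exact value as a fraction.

3960/361

Total count: 6 + 5 + 8 + 3 + 11 = 33.
Total exposure: 5 weeks.
Posterior: α' = 27 + 33 = 60, β' = 14 + 5 = 19.
The posterior predictive for a window of length T is Negative Binomial with variance T·α'·(β'+T)/β'² = 3·60·22/361 = 3960/361.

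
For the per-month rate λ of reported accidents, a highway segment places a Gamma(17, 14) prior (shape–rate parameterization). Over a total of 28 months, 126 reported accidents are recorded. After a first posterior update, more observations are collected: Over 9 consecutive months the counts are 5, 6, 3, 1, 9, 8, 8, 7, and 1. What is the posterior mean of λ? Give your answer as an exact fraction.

191/51

Total count 126 over total exposure 28 months.
After the first batch: Gamma(17 + 126, 14 + 28) = Gamma(143, 42).
Total count: 5 + 6 + 3 + 1 + 9 + 8 + 8 + 7 + 1 = 48.
Total exposure: 9 months.
After the second batch: Gamma(143 + 48, 42 + 9) = Gamma(191, 51).
Posterior mean = α'/β' = 191/51.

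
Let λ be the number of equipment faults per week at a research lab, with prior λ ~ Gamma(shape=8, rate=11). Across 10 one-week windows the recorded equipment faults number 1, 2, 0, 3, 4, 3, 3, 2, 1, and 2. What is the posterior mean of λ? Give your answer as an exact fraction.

29/21

Total count: 1 + 2 + 0 + 3 + 4 + 3 + 3 + 2 + 1 + 2 = 21.
Total exposure: 10 weeks.
The Gamma prior is conjugate for the Poisson rate, so λ | data ~ Gamma(8+21, 11+10) = Gamma(29, 21).
Posterior mean = α'/β' = 29/21.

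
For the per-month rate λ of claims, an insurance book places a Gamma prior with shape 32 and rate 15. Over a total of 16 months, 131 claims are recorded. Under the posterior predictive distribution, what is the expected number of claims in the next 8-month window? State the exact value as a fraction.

1304/31

Total count 131 over total exposure 16 months.
Posterior: α' = 32 + 131 = 163, β' = 15 + 16 = 31.
Predictive mean over an 8-month window = T·E[λ|data] = 8·163/31 = 1304/31.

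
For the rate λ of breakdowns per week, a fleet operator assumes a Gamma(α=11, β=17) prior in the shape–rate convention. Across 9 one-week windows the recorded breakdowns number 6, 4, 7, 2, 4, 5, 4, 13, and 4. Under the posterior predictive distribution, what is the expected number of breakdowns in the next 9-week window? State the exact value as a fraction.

Total count: 6 + 4 + 7 + 2 + 4 + 5 + 4 + 13 + 4 = 49.
Total exposure: 9 weeks.
Posterior: α' = 11 + 49 = 60, β' = 17 + 9 = 26.
Predictive mean over a 9-week window = T·E[λ|data] = 9·60/26 = 270/13.

270/13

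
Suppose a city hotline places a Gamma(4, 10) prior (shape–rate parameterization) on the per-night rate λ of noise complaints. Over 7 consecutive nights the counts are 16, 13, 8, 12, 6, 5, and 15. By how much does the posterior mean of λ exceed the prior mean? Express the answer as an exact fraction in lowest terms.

Total count: 16 + 13 + 8 + 12 + 6 + 5 + 15 = 75.
Total exposure: 7 nights.
Gamma(α, β) with Poisson data over total exposure Σt gives posterior Gamma(α+Σx, β+Σt) = Gamma(79, 17).
Posterior mean = 79/17 = 79/17; prior mean = 4/10 = 2/5. Difference = 79/17 − 2/5 = 361/85.

361/85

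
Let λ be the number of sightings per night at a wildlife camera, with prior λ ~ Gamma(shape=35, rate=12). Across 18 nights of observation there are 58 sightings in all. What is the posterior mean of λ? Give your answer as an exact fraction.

31/10

Total count 58 over total exposure 18 nights.
Conjugate update: add total count to the shape and total exposure to the rate, giving Gamma(93, 30).
Posterior mean = α'/β' = 93/30 = 31/10.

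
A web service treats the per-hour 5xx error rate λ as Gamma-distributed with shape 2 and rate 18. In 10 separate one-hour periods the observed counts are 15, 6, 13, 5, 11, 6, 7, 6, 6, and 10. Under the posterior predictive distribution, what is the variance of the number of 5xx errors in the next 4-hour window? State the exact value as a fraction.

Total count: 15 + 6 + 13 + 5 + 11 + 6 + 7 + 6 + 6 + 10 = 85.
Total exposure: 10 hours.
Conjugate update: add total count to the shape and total exposure to the rate, giving Gamma(87, 28).
The posterior predictive for a window of length T is Negative Binomial with variance T·α'·(β'+T)/β'² = 4·87·32/784 = 696/49.

696/49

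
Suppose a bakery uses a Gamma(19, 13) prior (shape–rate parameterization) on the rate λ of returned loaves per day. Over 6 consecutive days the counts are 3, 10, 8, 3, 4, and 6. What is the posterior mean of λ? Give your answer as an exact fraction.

53/19

Total count: 3 + 10 + 8 + 3 + 4 + 6 = 34.
Total exposure: 6 days.
Gamma(α, β) with Poisson data over total exposure Σt gives posterior Gamma(α+Σx, β+Σt) = Gamma(53, 19).
Posterior mean = α'/β' = 53/19.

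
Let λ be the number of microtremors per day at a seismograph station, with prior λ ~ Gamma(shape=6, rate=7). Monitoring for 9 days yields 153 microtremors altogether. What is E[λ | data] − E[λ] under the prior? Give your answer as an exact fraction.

1017/112

Total count 153 over total exposure 9 days.
By Gamma–Poisson conjugacy, the posterior is Gamma(α + Σx, β + Σt) = Gamma(6 + 153, 7 + 9) = Gamma(159, 16).
Posterior mean = 159/16 = 159/16; prior mean = 6/7 = 6/7. Difference = 159/16 − 6/7 = 1017/112.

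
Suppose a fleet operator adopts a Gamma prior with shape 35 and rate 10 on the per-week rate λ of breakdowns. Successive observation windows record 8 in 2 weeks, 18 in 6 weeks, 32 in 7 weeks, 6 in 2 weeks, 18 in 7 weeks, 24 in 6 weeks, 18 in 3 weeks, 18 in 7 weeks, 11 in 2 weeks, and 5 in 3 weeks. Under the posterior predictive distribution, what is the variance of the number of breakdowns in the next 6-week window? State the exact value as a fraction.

Total count: 8 + 18 + 32 + 6 + 18 + 24 + 18 + 18 + 11 + 5 = 158.
Total exposure: 2 + 6 + 7 + 2 + 7 + 6 + 3 + 7 + 2 + 3 = 45 weeks.
Posterior: α' = 35 + 158 = 193, β' = 10 + 45 = 55.
The posterior predictive for a window of length T is Negative Binomial with variance T·α'·(β'+T)/β'² = 6·193·61/3025 = 70638/3025.

70638/3025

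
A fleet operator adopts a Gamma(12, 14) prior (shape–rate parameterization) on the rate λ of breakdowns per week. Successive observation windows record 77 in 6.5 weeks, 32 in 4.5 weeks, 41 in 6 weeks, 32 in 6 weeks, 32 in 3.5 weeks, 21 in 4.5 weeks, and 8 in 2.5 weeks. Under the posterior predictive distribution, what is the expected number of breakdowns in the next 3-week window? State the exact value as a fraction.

306/19

Total count: 77 + 32 + 41 + 32 + 32 + 21 + 8 = 243.
Total exposure: 6.5 + 4.5 + 6 + 6 + 3.5 + 4.5 + 2.5 = 33.5 weeks.
Posterior: α' = 12 + 243 = 255, β' = 14 + 33.5 = 95/2.
Predictive mean over a 3-week window = T·E[λ|data] = 3·255/(95/2) = 306/19.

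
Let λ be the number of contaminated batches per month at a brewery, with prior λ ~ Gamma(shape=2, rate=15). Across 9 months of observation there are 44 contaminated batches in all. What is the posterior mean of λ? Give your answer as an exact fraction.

Total count 44 over total exposure 9 months.
By Gamma–Poisson conjugacy, the posterior is Gamma(α + Σx, β + Σt) = Gamma(2 + 44, 15 + 9) = Gamma(46, 24).
Posterior mean = α'/β' = 46/24 = 23/12.

23/12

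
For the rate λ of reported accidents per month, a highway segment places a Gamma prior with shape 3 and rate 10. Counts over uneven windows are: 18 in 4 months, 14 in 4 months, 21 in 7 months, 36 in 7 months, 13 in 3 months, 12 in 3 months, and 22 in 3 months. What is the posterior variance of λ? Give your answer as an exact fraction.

Total count: 18 + 14 + 21 + 36 + 13 + 12 + 22 = 136.
Total exposure: 4 + 4 + 7 + 7 + 3 + 3 + 3 = 31 months.
Conjugate update: add total count to the shape and total exposure to the rate, giving Gamma(139, 41).
Posterior variance = α'/β'² = 139/1681.

139/1681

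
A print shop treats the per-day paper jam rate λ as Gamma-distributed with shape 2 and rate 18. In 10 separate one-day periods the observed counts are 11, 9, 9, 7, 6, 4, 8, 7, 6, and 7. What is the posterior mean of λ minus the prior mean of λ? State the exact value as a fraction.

164/63

Total count: 11 + 9 + 9 + 7 + 6 + 4 + 8 + 7 + 6 + 7 = 74.
Total exposure: 10 days.
By Gamma–Poisson conjugacy, the posterior is Gamma(α + Σx, β + Σt) = Gamma(2 + 74, 18 + 10) = Gamma(76, 28).
Posterior mean = 76/28 = 19/7; prior mean = 2/18 = 1/9. Difference = 19/7 − 1/9 = 164/63.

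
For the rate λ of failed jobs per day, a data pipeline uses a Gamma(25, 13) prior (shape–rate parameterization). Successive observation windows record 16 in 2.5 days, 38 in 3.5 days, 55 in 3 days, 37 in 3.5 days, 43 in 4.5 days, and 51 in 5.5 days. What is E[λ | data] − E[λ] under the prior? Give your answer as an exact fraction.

5115/923

Total count: 16 + 38 + 55 + 37 + 43 + 51 = 240.
Total exposure: 2.5 + 3.5 + 3 + 3.5 + 4.5 + 5.5 = 22.5 days.
Posterior: α' = 25 + 240 = 265, β' = 13 + 22.5 = 71/2.
Posterior mean = 265/(71/2) = 530/71; prior mean = 25/13 = 25/13. Difference = 530/71 − 25/13 = 5115/923.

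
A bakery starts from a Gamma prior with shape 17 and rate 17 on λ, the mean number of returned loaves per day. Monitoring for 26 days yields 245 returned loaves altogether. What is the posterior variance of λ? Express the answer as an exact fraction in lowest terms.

Total count 245 over total exposure 26 days.
Posterior: α' = 17 + 245 = 262, β' = 17 + 26 = 43.
Posterior variance = α'/β'² = 262/1849.

262/1849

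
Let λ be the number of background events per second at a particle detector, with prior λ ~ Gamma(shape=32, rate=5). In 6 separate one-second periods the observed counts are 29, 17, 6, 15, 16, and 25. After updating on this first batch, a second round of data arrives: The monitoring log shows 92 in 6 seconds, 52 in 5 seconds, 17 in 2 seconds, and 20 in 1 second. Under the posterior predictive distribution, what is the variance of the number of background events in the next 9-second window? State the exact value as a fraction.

Total count: 29 + 17 + 6 + 15 + 16 + 25 = 108.
Total exposure: 6 seconds.
After the first batch: Gamma(32 + 108, 5 + 6) = Gamma(140, 11).
Total count: 92 + 52 + 17 + 20 = 181.
Total exposure: 6 + 5 + 2 + 1 = 14 seconds.
After the second batch: Gamma(140 + 181, 11 + 14) = Gamma(321, 25).
The posterior predictive for a window of length T is Negative Binomial with variance T·α'·(β'+T)/β'² = 9·321·34/625 = 98226/625.

98226/625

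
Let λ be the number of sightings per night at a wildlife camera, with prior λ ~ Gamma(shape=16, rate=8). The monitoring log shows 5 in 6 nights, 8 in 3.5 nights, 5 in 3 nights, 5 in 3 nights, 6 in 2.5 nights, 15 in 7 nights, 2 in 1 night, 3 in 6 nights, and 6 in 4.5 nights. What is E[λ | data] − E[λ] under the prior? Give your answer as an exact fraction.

-36/89

Total count: 5 + 8 + 5 + 5 + 6 + 15 + 2 + 3 + 6 = 55.
Total exposure: 6 + 3.5 + 3 + 3 + 2.5 + 7 + 1 + 6 + 4.5 = 36.5 nights.
By Gamma–Poisson conjugacy, the posterior is Gamma(α + Σx, β + Σt) = Gamma(16 + 55, 8 + 36.5) = Gamma(71, 89/2).
Posterior mean = 71/(89/2) = 142/89; prior mean = 16/8 = 2. Difference = 142/89 − 2 = -36/89.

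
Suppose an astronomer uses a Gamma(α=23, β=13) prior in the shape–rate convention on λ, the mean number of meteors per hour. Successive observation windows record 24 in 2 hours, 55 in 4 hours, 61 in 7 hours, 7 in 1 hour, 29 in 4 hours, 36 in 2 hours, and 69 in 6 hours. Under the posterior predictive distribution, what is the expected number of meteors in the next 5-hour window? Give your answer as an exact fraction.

1520/39

Total count: 24 + 55 + 61 + 7 + 29 + 36 + 69 = 281.
Total exposure: 2 + 4 + 7 + 1 + 4 + 2 + 6 = 26 hours.
Posterior: α' = 23 + 281 = 304, β' = 13 + 26 = 39.
Predictive mean over a 5-hour window = T·E[λ|data] = 5·304/39 = 1520/39.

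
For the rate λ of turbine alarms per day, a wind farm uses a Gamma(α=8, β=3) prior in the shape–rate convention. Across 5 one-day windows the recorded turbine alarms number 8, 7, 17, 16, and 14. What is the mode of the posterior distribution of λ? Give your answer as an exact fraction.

Total count: 8 + 7 + 17 + 16 + 14 = 62.
Total exposure: 5 days.
The Gamma prior is conjugate for the Poisson rate, so λ | data ~ Gamma(8+62, 3+5) = Gamma(70, 8).
Posterior mode = (α'−1)/β' = 69/8.

69/8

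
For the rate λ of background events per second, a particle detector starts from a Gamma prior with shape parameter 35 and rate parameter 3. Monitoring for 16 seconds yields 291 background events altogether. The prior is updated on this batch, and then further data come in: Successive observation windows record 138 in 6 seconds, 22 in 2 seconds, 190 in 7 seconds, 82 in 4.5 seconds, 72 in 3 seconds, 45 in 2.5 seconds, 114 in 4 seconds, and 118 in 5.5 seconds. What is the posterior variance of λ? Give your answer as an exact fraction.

4428/11449

Total count 291 over total exposure 16 seconds.
After the first batch: Gamma(35 + 291, 3 + 16) = Gamma(326, 19).
Total count: 138 + 22 + 190 + 82 + 72 + 45 + 114 + 118 = 781.
Total exposure: 6 + 2 + 7 + 4.5 + 3 + 2.5 + 4 + 5.5 = 34.5 seconds.
After the second batch: Gamma(326 + 781, 19 + 34.5) = Gamma(1107, 107/2).
Posterior variance = α'/β'² = 1107/(11449/4) = 4428/11449.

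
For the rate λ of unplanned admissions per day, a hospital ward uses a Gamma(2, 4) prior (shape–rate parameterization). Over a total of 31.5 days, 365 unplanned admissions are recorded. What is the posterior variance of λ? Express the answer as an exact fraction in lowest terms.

1468/5041

Total count 365 over total exposure 31.5 days.
The Gamma prior is conjugate for the Poisson rate, so λ | data ~ Gamma(2+365, 4+31.5) = Gamma(367, 71/2).
Posterior variance = α'/β'² = 367/(5041/4) = 1468/5041.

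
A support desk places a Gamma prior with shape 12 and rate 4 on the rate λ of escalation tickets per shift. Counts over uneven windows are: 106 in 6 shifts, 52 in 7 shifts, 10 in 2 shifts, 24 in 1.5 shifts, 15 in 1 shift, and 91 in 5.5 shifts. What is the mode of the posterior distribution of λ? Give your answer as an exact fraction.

103/9

Total count: 106 + 52 + 10 + 24 + 15 + 91 = 298.
Total exposure: 6 + 7 + 2 + 1.5 + 1 + 5.5 = 23 shifts.
The Gamma prior is conjugate for the Poisson rate, so λ | data ~ Gamma(12+298, 4+23) = Gamma(310, 27).
Posterior mode = (α'−1)/β' = 309/27 = 103/9.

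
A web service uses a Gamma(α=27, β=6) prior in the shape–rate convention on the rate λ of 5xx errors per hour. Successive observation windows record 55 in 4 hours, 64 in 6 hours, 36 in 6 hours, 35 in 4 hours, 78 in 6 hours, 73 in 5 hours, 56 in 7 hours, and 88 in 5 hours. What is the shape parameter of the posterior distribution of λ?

Total count: 55 + 64 + 36 + 35 + 78 + 73 + 56 + 88 = 485.
Total exposure: 4 + 6 + 6 + 4 + 6 + 5 + 7 + 5 = 43 hours.
The Gamma prior is conjugate for the Poisson rate, so λ | data ~ Gamma(27+485, 6+43) = Gamma(512, 49).

512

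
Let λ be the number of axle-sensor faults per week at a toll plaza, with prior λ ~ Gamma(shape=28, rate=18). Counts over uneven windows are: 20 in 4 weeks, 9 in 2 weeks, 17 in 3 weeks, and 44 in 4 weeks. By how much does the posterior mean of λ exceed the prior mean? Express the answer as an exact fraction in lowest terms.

628/279

Total count: 20 + 9 + 17 + 44 = 90.
Total exposure: 4 + 2 + 3 + 4 = 13 weeks.
By Gamma–Poisson conjugacy, the posterior is Gamma(α + Σx, β + Σt) = Gamma(28 + 90, 18 + 13) = Gamma(118, 31).
Posterior mean = 118/31 = 118/31; prior mean = 28/18 = 14/9. Difference = 118/31 − 14/9 = 628/279.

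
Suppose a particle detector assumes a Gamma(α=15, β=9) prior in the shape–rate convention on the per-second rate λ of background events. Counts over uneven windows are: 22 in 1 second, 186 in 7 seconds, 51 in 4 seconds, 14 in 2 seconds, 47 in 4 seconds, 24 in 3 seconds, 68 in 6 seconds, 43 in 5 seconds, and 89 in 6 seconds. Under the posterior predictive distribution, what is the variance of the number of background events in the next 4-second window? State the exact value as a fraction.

Total count: 22 + 186 + 51 + 14 + 47 + 24 + 68 + 43 + 89 = 544.
Total exposure: 1 + 7 + 4 + 2 + 4 + 3 + 6 + 5 + 6 = 38 seconds.
The Gamma prior is conjugate for the Poisson rate, so λ | data ~ Gamma(15+544, 9+38) = Gamma(559, 47).
The posterior predictive for a window of length T is Negative Binomial with variance T·α'·(β'+T)/β'² = 4·559·51/2209 = 114036/2209.

114036/2209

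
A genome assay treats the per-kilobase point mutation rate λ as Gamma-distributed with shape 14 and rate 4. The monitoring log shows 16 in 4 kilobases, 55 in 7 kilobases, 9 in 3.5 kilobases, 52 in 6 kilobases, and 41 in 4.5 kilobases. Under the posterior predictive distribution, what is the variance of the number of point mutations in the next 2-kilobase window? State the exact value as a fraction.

Total count: 16 + 55 + 9 + 52 + 41 = 173.
Total exposure: 4 + 7 + 3.5 + 6 + 4.5 = 25 kilobases.
Posterior: α' = 14 + 173 = 187, β' = 4 + 25 = 29.
The posterior predictive for a window of length T is Negative Binomial with variance T·α'·(β'+T)/β'² = 2·187·31/841 = 11594/841.

11594/841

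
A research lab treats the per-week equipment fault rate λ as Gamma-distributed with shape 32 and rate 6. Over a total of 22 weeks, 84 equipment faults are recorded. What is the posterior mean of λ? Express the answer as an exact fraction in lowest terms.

Total count 84 over total exposure 22 weeks.
Gamma(α, β) with Poisson data over total exposure Σt gives posterior Gamma(α+Σx, β+Σt) = Gamma(116, 28).
Posterior mean = α'/β' = 116/28 = 29/7.

29/7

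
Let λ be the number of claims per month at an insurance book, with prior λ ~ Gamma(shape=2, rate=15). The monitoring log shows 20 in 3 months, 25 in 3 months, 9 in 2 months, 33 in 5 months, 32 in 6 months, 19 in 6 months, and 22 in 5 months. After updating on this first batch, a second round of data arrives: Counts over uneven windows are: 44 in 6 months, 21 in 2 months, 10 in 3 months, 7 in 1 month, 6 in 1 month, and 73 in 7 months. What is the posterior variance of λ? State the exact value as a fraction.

Total count: 20 + 25 + 9 + 33 + 32 + 19 + 22 = 160.
Total exposure: 3 + 3 + 2 + 5 + 6 + 6 + 5 = 30 months.
After the first batch: Gamma(2 + 160, 15 + 30) = Gamma(162, 45).
Total count: 44 + 21 + 10 + 7 + 6 + 73 = 161.
Total exposure: 6 + 2 + 3 + 1 + 1 + 7 = 20 months.
After the second batch: Gamma(162 + 161, 45 + 20) = Gamma(323, 65).
Posterior variance = α'/β'² = 323/4225.

323/4225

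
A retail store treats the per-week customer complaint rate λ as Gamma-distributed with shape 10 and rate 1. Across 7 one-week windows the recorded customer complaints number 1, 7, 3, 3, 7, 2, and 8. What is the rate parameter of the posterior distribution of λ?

Total count: 1 + 7 + 3 + 3 + 7 + 2 + 8 = 31.
Total exposure: 7 weeks.
The Gamma prior is conjugate for the Poisson rate, so λ | data ~ Gamma(10+31, 1+7) = Gamma(41, 8).

8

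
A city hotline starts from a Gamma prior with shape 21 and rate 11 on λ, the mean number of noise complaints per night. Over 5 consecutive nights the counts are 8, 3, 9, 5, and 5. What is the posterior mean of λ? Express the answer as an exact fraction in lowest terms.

51/16

Total count: 8 + 3 + 9 + 5 + 5 = 30.
Total exposure: 5 nights.
The Gamma prior is conjugate for the Poisson rate, so λ | data ~ Gamma(21+30, 11+5) = Gamma(51, 16).
Posterior mean = α'/β' = 51/16.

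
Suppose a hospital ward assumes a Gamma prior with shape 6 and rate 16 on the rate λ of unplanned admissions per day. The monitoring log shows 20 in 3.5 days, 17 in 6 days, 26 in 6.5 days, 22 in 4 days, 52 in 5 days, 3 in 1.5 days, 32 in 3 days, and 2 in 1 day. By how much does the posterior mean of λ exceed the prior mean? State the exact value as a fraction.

867/248

Total count: 20 + 17 + 26 + 22 + 52 + 3 + 32 + 2 = 174.
Total exposure: 3.5 + 6 + 6.5 + 4 + 5 + 1.5 + 3 + 1 = 30.5 days.
Conjugate update: add total count to the shape and total exposure to the rate, giving Gamma(180, 93/2).
Posterior mean = 180/(93/2) = 120/31; prior mean = 6/16 = 3/8. Difference = 120/31 − 3/8 = 867/248.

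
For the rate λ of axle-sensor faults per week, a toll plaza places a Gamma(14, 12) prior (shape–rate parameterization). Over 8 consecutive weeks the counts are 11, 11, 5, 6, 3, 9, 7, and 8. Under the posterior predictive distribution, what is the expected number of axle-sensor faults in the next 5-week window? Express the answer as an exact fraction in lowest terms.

Total count: 11 + 11 + 5 + 6 + 3 + 9 + 7 + 8 = 60.
Total exposure: 8 weeks.
By Gamma–Poisson conjugacy, the posterior is Gamma(α + Σx, β + Σt) = Gamma(14 + 60, 12 + 8) = Gamma(74, 20).
Predictive mean over a 5-week window = T·E[λ|data] = 5·74/20 = 37/2.

37/2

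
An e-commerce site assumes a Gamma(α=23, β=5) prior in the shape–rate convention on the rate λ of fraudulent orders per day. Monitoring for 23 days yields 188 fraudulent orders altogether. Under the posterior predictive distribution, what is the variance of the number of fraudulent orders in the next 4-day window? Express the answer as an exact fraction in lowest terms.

1688/49

Total count 188 over total exposure 23 days.
Gamma(α, β) with Poisson data over total exposure Σt gives posterior Gamma(α+Σx, β+Σt) = Gamma(211, 28).
The posterior predictive for a window of length T is Negative Binomial with variance T·α'·(β'+T)/β'² = 4·211·32/784 = 1688/49.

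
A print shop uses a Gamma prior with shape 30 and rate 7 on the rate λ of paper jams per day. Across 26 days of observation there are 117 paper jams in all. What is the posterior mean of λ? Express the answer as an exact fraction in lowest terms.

Total count 117 over total exposure 26 days.
By Gamma–Poisson conjugacy, the posterior is Gamma(α + Σx, β + Σt) = Gamma(30 + 117, 7 + 26) = Gamma(147, 33).
Posterior mean = α'/β' = 147/33 = 49/11.

49/11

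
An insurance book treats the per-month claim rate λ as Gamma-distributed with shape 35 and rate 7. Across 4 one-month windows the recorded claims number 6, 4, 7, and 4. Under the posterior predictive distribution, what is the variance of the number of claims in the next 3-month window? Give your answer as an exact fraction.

Total count: 6 + 4 + 7 + 4 = 21.
Total exposure: 4 months.
Gamma(α, β) with Poisson data over total exposure Σt gives posterior Gamma(α+Σx, β+Σt) = Gamma(56, 11).
The posterior predictive for a window of length T is Negative Binomial with variance T·α'·(β'+T)/β'² = 3·56·14/121 = 2352/121.

2352/121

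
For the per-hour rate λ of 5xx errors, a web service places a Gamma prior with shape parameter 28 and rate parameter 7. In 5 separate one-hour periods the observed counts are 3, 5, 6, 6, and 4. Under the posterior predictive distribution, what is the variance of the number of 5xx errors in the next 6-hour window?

Total count: 3 + 5 + 6 + 6 + 4 = 24.
Total exposure: 5 hours.
Gamma(α, β) with Poisson data over total exposure Σt gives posterior Gamma(α+Σx, β+Σt) = Gamma(52, 12).
The posterior predictive for a window of length T is Negative Binomial with variance T·α'·(β'+T)/β'² = 6·52·18/144 = 39.

39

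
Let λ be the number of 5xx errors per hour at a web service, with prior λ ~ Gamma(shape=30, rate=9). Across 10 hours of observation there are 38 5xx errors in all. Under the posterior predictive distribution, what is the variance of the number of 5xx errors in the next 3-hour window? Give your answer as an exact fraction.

4488/361

Total count 38 over total exposure 10 hours.
Posterior: α' = 30 + 38 = 68, β' = 9 + 10 = 19.
The posterior predictive for a window of length T is Negative Binomial with variance T·α'·(β'+T)/β'² = 3·68·22/361 = 4488/361.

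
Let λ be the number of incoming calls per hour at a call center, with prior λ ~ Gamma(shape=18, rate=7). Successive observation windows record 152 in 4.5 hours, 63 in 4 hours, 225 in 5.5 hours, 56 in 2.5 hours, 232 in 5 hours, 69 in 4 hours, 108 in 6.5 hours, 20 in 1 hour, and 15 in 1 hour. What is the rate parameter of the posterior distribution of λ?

41

Total count: 152 + 63 + 225 + 56 + 232 + 69 + 108 + 20 + 15 = 940.
Total exposure: 4.5 + 4 + 5.5 + 2.5 + 5 + 4 + 6.5 + 1 + 1 = 34 hours.
Gamma(α, β) with Poisson data over total exposure Σt gives posterior Gamma(α+Σx, β+Σt) = Gamma(958, 41).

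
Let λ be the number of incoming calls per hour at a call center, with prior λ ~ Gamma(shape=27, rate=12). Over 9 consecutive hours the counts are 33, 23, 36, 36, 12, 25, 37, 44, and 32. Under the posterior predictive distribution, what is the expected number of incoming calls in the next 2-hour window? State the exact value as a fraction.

Total count: 33 + 23 + 36 + 36 + 12 + 25 + 37 + 44 + 32 = 278.
Total exposure: 9 hours.
The Gamma prior is conjugate for the Poisson rate, so λ | data ~ Gamma(27+278, 12+9) = Gamma(305, 21).
Predictive mean over a 2-hour window = T·E[λ|data] = 2·305/21 = 610/21.

610/21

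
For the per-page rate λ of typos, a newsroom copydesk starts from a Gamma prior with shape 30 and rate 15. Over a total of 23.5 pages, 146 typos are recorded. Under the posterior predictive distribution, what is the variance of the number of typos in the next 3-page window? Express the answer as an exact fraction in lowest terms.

Total count 146 over total exposure 23.5 pages.
By Gamma–Poisson conjugacy, the posterior is Gamma(α + Σx, β + Σt) = Gamma(30 + 146, 15 + 23.5) = Gamma(176, 77/2).
The posterior predictive for a window of length T is Negative Binomial with variance T·α'·(β'+T)/β'² = 3·176·(83/2)/(5929/4) = 7968/539.

7968/539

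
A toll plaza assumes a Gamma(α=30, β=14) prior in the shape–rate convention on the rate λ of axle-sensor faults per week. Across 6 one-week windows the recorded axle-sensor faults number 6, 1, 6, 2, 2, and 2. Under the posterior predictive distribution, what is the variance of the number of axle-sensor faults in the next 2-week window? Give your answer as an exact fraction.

Total count: 6 + 1 + 6 + 2 + 2 + 2 = 19.
Total exposure: 6 weeks.
By Gamma–Poisson conjugacy, the posterior is Gamma(α + Σx, β + Σt) = Gamma(30 + 19, 14 + 6) = Gamma(49, 20).
The posterior predictive for a window of length T is Negative Binomial with variance T·α'·(β'+T)/β'² = 2·49·22/400 = 539/100.

539/100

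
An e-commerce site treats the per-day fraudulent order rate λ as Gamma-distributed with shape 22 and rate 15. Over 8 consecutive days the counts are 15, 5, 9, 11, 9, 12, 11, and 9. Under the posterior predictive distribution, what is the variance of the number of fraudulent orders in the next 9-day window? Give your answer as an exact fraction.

Total count: 15 + 5 + 9 + 11 + 9 + 12 + 11 + 9 = 81.
Total exposure: 8 days.
By Gamma–Poisson conjugacy, the posterior is Gamma(α + Σx, β + Σt) = Gamma(22 + 81, 15 + 8) = Gamma(103, 23).
The posterior predictive for a window of length T is Negative Binomial with variance T·α'·(β'+T)/β'² = 9·103·32/529 = 29664/529.

29664/529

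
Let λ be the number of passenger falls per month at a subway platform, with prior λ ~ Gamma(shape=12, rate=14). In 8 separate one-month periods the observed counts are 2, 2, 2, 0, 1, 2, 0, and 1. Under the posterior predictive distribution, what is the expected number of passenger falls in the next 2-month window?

2

Total count: 2 + 2 + 2 + 0 + 1 + 2 + 0 + 1 = 10.
Total exposure: 8 months.
Posterior: α' = 12 + 10 = 22, β' = 14 + 8 = 22.
Predictive mean over a 2-month window = T·E[λ|data] = 2·22/22 = 2.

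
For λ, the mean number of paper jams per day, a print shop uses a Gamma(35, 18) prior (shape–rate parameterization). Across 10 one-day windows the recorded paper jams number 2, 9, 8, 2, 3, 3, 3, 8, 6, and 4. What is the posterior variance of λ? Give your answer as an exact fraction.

Total count: 2 + 9 + 8 + 2 + 3 + 3 + 3 + 8 + 6 + 4 = 48.
Total exposure: 10 days.
Posterior: α' = 35 + 48 = 83, β' = 18 + 10 = 28.
Posterior variance = α'/β'² = 83/784.

83/784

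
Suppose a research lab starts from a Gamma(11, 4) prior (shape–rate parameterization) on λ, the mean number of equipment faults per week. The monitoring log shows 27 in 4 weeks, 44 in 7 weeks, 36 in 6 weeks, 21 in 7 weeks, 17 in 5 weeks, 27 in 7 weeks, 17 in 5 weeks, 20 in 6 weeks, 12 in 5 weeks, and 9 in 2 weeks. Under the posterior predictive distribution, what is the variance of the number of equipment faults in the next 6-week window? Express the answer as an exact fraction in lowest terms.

23136/841

Total count: 27 + 44 + 36 + 21 + 17 + 27 + 17 + 20 + 12 + 9 = 230.
Total exposure: 4 + 7 + 6 + 7 + 5 + 7 + 5 + 6 + 5 + 2 = 54 weeks.
Posterior: α' = 11 + 230 = 241, β' = 4 + 54 = 58.
The posterior predictive for a window of length T is Negative Binomial with variance T·α'·(β'+T)/β'² = 6·241·64/3364 = 23136/841.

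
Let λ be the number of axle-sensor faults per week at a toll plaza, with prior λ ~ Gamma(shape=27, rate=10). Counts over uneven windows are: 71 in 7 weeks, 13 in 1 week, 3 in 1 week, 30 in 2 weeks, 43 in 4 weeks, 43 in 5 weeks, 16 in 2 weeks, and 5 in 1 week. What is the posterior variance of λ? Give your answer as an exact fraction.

251/1089

Total count: 71 + 13 + 3 + 30 + 43 + 43 + 16 + 5 = 224.
Total exposure: 7 + 1 + 1 + 2 + 4 + 5 + 2 + 1 = 23 weeks.
Gamma(α, β) with Poisson data over total exposure Σt gives posterior Gamma(α+Σx, β+Σt) = Gamma(251, 33).
Posterior variance = α'/β'² = 251/1089.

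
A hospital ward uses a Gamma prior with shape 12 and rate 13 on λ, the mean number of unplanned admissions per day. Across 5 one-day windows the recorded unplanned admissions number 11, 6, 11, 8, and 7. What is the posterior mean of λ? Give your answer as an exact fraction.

55/18

Total count: 11 + 6 + 11 + 8 + 7 = 43.
Total exposure: 5 days.
Gamma(α, β) with Poisson data over total exposure Σt gives posterior Gamma(α+Σx, β+Σt) = Gamma(55, 18).
Posterior mean = α'/β' = 55/18.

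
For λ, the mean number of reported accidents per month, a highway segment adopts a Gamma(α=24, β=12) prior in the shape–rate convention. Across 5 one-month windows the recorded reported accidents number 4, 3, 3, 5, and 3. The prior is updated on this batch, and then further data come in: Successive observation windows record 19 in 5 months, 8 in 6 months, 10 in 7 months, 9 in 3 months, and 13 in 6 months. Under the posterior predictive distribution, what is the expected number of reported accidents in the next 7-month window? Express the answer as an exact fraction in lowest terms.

Total count: 4 + 3 + 3 + 5 + 3 = 18.
Total exposure: 5 months.
After the first batch: Gamma(24 + 18, 12 + 5) = Gamma(42, 17).
Total count: 19 + 8 + 10 + 9 + 13 = 59.
Total exposure: 5 + 6 + 7 + 3 + 6 = 27 months.
After the second batch: Gamma(42 + 59, 17 + 27) = Gamma(101, 44).
Predictive mean over a 7-month window = T·E[λ|data] = 7·101/44 = 707/44.

707/44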